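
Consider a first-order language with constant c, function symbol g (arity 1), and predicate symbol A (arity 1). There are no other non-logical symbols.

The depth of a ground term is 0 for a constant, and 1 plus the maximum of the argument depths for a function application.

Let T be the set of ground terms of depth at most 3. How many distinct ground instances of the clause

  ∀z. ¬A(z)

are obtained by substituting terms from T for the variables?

Ground terms of depth ≤ 3:
  Count level by level. With function symbols g/1, the terms of depth ≤ k are the 1 constant together with each function applied to depth-≤(k−1) tuples, so N_k = 1 + N_{k-1}.
  N_0 = 1
  N_1 = 1 + 1 = 2
  N_2 = 1 + 2 = 3
  N_3 = 1 + 3 = 4
  Explicitly: c, g(c), g(g(c)), g(g(g(c))).
So there are 4 ground terms available for substitution.
There is 1 variable to instantiate (z),  occurring in at least one literal, so different choices give different ground instances.
Number of ground instances = 4.

4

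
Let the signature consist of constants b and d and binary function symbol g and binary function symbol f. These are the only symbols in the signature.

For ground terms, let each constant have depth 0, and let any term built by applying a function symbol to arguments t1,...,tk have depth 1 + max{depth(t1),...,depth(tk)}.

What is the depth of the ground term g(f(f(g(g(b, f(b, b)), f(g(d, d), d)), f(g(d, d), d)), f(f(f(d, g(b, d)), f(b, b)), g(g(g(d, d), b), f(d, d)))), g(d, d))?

6

depth(f(b, b)) = 1 + max(0, 0) = 1
depth(g(b, f(b, b))) = 1 + max(0, 1) = 2
depth(g(d, d)) = 1 + max(0, 0) = 1
depth(f(g(d, d), d)) = 1 + max(1, 0) = 2
depth(g(g(b, f(b, b)), f(g(d, d), d))) = 1 + max(2, 2) = 3
depth(f(g(g(b, f(b, b)), f(g(d, d), d)), f(g(d, d), d))) = 1 + max(3, 2) = 4
depth(g(b, d)) = 1 + max(0, 0) = 1
depth(f(d, g(b, d))) = 1 + max(0, 1) = 2
depth(f(f(d, g(b, d)), f(b, b))) = 1 + max(2, 1) = 3
depth(g(g(d, d), b)) = 1 + max(1, 0) = 2
depth(f(d, d)) = 1 + max(0, 0) = 1
depth(g(g(g(d, d), b), f(d, d))) = 1 + max(2, 1) = 3
depth(f(f(f(d, g(b, d)), f(b, b)), g(g(g(d, d), b), f(d, d)))) = 1 + max(3, 3) = 4
depth(f(f(g(g(b, f(b, b)), f(g(d, d), d)), f(g(d, d), d)), f(f(f(d, g(b, d)), f(b, b)), g(g(g(d, d), b), f(d, d))))) = 1 + max(4, 4) = 5
depth(g(f(f(g(g(b, f(b, b)), f(g(d, d), d)), f(g(d, d), d)), f(f(f(d, g(b, d)), f(b, b)), g(g(g(d, d), b), f(d, d)))), g(d, d))) = 1 + max(5, 1) = 6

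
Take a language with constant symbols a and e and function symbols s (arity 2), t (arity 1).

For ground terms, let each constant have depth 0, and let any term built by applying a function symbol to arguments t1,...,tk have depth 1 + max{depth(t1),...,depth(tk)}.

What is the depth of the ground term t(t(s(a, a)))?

depth(s(a, a)) = 1 + max(0, 0) = 1
depth(t(s(a, a))) = 1 + depth(s(a, a)) = 1 + 1 = 2
depth(t(t(s(a, a)))) = 1 + depth(t(s(a, a))) = 1 + 2 = 3

3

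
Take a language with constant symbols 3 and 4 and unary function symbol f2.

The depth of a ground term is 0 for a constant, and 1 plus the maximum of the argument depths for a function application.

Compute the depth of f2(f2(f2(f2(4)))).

depth(f2(4)) = 1 + depth(4) = 1 + 0 = 1
depth(f2(f2(4))) = 1 + depth(f2(4)) = 1 + 1 = 2
depth(f2(f2(f2(4)))) = 1 + depth(f2(f2(4))) = 1 + 2 = 3
depth(f2(f2(f2(f2(4))))) = 1 + depth(f2(f2(f2(4)))) = 1 + 3 = 4

4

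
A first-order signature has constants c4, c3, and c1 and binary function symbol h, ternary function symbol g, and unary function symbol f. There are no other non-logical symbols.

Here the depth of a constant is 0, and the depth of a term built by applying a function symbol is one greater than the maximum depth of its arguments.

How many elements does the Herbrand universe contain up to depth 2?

Write N_k for the number of ground terms of depth ≤ k. A term of depth ≤ k is either a constant or a function symbol applied to arguments of depth ≤ k−1, so N_k = 3 + N_{k-1}^2 + N_{k-1}^3 + N_{k-1}.
N_0 = 3
N_1 = 3 + 3^2 + 3^3 + 3 = 42
N_2 = 3 + 42^2 + 42^3 + 42 = 75897

75897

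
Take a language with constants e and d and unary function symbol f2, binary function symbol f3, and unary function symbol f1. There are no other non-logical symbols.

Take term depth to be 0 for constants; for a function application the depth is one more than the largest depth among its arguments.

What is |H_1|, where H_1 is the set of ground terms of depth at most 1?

10

If N_k denotes the number of depth-≤k ground terms, the 2 constants give N_0 = 2, and each function symbol of arity r contributes N_{k-1}^r new terms at level k: N_k = 2 + N_{k-1} + N_{k-1}^2 + N_{k-1}.
N_0 = 2
N_1 = 2 + 2 + 2^2 + 2 = 10
Explicitly: e, d, f2(e), f2(d), f3(e, e), f3(e, d), f3(d, e), f3(d, d), f1(e), f1(d).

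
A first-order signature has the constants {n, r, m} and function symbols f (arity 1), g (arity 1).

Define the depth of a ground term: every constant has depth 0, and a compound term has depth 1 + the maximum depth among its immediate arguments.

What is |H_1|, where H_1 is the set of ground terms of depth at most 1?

Let N_k = |{terms of depth ≤ k}|. Then N_0 = 3 and N_k = 3 + N_{k-1} + N_{k-1} for k ≥ 1 (one summand per function symbol, arity giving the exponent).
N_0 = 3
N_1 = 3 + 3 + 3 = 9
Explicitly: n, r, m, f(n), f(r), f(m), g(n), g(r), g(m).

9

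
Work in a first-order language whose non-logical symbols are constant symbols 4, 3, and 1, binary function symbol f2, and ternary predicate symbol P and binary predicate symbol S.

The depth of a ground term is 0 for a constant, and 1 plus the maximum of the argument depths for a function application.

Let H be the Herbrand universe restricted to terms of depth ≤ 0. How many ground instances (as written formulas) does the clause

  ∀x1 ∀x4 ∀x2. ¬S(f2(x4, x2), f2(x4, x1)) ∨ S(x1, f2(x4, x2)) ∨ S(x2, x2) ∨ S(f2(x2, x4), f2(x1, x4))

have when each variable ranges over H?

Ground terms of depth ≤ 0:
  Write N_k for the number of ground terms of depth ≤ k. A term of depth ≤ k is either a constant or a function symbol applied to arguments of depth ≤ k−1, so N_k = 3 + N_{k-1}^2.
  N_0 = 3
So there are 3 ground terms available for substitution.
The body mentions every one of the 3 quantified variables; since ground terms form a free algebra, no two substitutions collapse to the same formula.
Number of ground instances = 3^3 = 27.

27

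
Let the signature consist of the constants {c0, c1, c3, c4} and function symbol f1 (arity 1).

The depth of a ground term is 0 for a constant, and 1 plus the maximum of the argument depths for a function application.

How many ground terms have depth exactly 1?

Count level by level. With function symbols f1/1, the terms of depth ≤ k are the 4 constants together with each function applied to depth-≤(k−1) tuples, so N_k = 4 + N_{k-1}.
N_0 = 4
N_1 = 4 + 4 = 8
Terms of depth exactly 1: N_1 − N_0 = 8 − 4 = 4.

4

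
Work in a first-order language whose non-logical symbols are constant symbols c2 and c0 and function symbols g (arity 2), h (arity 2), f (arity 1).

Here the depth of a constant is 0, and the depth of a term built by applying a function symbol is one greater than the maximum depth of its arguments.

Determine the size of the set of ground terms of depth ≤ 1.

12

Let N_k = |{terms of depth ≤ k}|. Then N_0 = 2 and N_k = 2 + N_{k-1}^2 + N_{k-1}^2 + N_{k-1} for k ≥ 1 (one summand per function symbol, arity giving the exponent).
N_0 = 2
N_1 = 2 + 2^2 + 2^2 + 2 = 12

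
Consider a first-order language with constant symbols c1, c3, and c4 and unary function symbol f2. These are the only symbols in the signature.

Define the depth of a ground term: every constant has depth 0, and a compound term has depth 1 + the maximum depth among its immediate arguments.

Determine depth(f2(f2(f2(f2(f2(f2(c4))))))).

6

depth(f2(c4)) = 1 + depth(c4) = 1 + 0 = 1
depth(f2(f2(c4))) = 1 + depth(f2(c4)) = 1 + 1 = 2
depth(f2(f2(f2(c4)))) = 1 + depth(f2(f2(c4))) = 1 + 2 = 3
depth(f2(f2(f2(f2(c4))))) = 1 + depth(f2(f2(f2(c4)))) = 1 + 3 = 4
depth(f2(f2(f2(f2(f2(c4)))))) = 1 + depth(f2(f2(f2(f2(c4))))) = 1 + 4 = 5
depth(f2(f2(f2(f2(f2(f2(c4))))))) = 1 + depth(f2(f2(f2(f2(f2(c4)))))) = 1 + 5 = 6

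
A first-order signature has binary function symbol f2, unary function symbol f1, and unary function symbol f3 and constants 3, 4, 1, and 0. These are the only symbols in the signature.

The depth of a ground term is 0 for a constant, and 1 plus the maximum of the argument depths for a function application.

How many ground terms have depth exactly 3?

713184

Let N_k count ground terms of depth at most k. Each non-constant term of depth ≤ k is some function symbol applied to depth-≤(k−1) arguments, giving N_k = 4 + N_{k-1}^2 + N_{k-1} + N_{k-1}.
N_0 = 4
N_1 = 4 + 4^2 + 4 + 4 = 28
N_2 = 4 + 28^2 + 28 + 28 = 844
N_3 = 4 + 844^2 + 844 + 844 = 714028
Terms of depth exactly 3: N_3 − N_2 = 714028 − 844 = 713184.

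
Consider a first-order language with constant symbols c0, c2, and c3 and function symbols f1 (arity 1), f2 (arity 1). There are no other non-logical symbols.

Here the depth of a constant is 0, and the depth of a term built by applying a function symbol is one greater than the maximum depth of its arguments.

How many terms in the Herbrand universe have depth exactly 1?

6

Let N_k = |{terms of depth ≤ k}|. Then N_0 = 3 and N_k = 3 + N_{k-1} + N_{k-1} for k ≥ 1 (one summand per function symbol, arity giving the exponent).
N_0 = 3
N_1 = 3 + 3 + 3 = 9
Terms of depth exactly 1: N_1 − N_0 = 9 − 3 = 6.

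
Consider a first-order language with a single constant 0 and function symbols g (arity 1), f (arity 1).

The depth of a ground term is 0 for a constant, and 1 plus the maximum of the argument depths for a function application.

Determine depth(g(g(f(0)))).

3

depth(f(0)) = 1 + depth(0) = 1 + 0 = 1
depth(g(f(0))) = 1 + depth(f(0)) = 1 + 1 = 2
depth(g(g(f(0)))) = 1 + depth(g(f(0))) = 1 + 2 = 3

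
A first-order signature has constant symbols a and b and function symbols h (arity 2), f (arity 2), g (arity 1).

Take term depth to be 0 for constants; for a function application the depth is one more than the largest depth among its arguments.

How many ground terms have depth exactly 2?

If N_k denotes the number of depth-≤k ground terms, the 2 constants give N_0 = 2, and each function symbol of arity r contributes N_{k-1}^r new terms at level k: N_k = 2 + N_{k-1}^2 + N_{k-1}^2 + N_{k-1}.
N_0 = 2
N_1 = 2 + 2^2 + 2^2 + 2 = 12
N_2 = 2 + 12^2 + 12^2 + 12 = 302
Terms of depth exactly 2: N_2 − N_1 = 302 − 12 = 290.

290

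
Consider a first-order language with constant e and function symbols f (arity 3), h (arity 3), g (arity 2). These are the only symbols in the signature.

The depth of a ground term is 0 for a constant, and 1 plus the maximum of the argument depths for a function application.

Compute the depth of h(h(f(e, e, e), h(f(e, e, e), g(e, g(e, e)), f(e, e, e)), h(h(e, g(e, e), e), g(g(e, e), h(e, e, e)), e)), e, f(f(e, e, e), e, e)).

5

depth(f(e, e, e)) = 1 + max(0, 0, 0) = 1
depth(g(e, e)) = 1 + max(0, 0) = 1
depth(g(e, g(e, e))) = 1 + max(0, 1) = 2
depth(h(f(e, e, e), g(e, g(e, e)), f(e, e, e))) = 1 + max(1, 2, 1) = 3
depth(h(e, g(e, e), e)) = 1 + max(0, 1, 0) = 2
depth(h(e, e, e)) = 1 + max(0, 0, 0) = 1
depth(g(g(e, e), h(e, e, e))) = 1 + max(1, 1) = 2
depth(h(h(e, g(e, e), e), g(g(e, e), h(e, e, e)), e)) = 1 + max(2, 2, 0) = 3
depth(h(f(e, e, e), h(f(e, e, e), g(e, g(e, e)), f(e, e, e)), h(h(e, g(e, e), e), g(g(e, e), h(e, e, e)), e))) = 1 + max(1, 3, 3) = 4
depth(f(f(e, e, e), e, e)) = 1 + max(1, 0, 0) = 2
depth(h(h(f(e, e, e), h(f(e, e, e), g(e, g(e, e)), f(e, e, e)), h(h(e, g(e, e), e), g(g(e, e), h(e, e, e)), e)), e, f(f(e, e, e), e, e))) = 1 + max(4, 0, 2) = 5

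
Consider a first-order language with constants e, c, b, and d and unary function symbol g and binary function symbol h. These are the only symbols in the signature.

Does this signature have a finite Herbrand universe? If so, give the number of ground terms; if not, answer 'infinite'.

infinite

The signature has at least one function symbol (g, arity 1) and at least one constant (e).
Iterating g gives infinitely many distinct ground terms: e, g(e), g(g(e)), ...
So the Herbrand universe is infinite.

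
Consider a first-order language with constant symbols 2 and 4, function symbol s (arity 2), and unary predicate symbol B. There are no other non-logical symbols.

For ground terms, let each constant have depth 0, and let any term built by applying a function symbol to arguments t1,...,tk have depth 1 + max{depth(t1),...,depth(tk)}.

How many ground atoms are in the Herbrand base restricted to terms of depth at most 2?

First count ground terms of depth ≤ 2.
If N_k denotes the number of depth-≤k ground terms, the 2 constants give N_0 = 2, and each function symbol of arity r contributes N_{k-1}^r new terms at level k: N_k = 2 + N_{k-1}^2.
N_0 = 2
N_1 = 2 + 2^2 = 6
N_2 = 2 + 6^2 = 38
So |H| = 38.
Ground atoms are formed by filling each argument slot of a predicate with a term from H, so an r-ary predicate gives |H|^r atoms:
  B: 38
Total ground atoms: 38.

38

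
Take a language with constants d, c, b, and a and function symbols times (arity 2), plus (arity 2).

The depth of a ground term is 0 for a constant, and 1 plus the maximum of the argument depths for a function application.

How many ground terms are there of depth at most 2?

2596

Let N_k count ground terms of depth at most k. Each non-constant term of depth ≤ k is some function symbol applied to depth-≤(k−1) arguments, giving N_k = 4 + N_{k-1}^2 + N_{k-1}^2.
N_0 = 4
N_1 = 4 + 4^2 + 4^2 = 36
N_2 = 4 + 36^2 + 36^2 = 2596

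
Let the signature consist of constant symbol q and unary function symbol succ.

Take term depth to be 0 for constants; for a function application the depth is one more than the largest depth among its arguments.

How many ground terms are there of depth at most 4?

5

If N_k denotes the number of depth-≤k ground terms, the 1 constant gives N_0 = 1, and each function symbol of arity r contributes N_{k-1}^r new terms at level k: N_k = 1 + N_{k-1}.
N_0 = 1
N_1 = 1 + 1 = 2
N_2 = 1 + 2 = 3
N_3 = 1 + 3 = 4
N_4 = 1 + 4 = 5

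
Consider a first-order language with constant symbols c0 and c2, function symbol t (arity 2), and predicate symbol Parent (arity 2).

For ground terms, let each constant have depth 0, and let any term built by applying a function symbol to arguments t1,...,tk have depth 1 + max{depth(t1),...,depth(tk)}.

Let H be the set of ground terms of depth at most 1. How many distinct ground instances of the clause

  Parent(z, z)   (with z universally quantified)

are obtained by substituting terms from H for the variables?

6

Ground terms of depth ≤ 1:
  Let N_k count ground terms of depth at most k. Each non-constant term of depth ≤ k is some function symbol applied to depth-≤(k−1) arguments, giving N_k = 2 + N_{k-1}^2.
  N_0 = 2
  N_1 = 2 + 2^2 = 6
So there are 6 ground terms available for substitution.
The body mentions the single quantified variable z; since ground terms form a free algebra, no two substitutions collapse to the same formula.
Number of ground instances = 6.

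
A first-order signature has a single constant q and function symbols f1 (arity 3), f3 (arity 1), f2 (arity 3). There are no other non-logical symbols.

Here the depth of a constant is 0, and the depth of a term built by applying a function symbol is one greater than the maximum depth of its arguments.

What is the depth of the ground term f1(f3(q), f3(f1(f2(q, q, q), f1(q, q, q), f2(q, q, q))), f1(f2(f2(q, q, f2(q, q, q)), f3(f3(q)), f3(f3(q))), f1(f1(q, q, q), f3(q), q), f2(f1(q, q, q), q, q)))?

5

depth(f3(q)) = 1 + depth(q) = 1 + 0 = 1
depth(f2(q, q, q)) = 1 + max(0, 0, 0) = 1
depth(f1(q, q, q)) = 1 + max(0, 0, 0) = 1
depth(f1(f2(q, q, q), f1(q, q, q), f2(q, q, q))) = 1 + max(1, 1, 1) = 2
depth(f3(f1(f2(q, q, q), f1(q, q, q), f2(q, q, q)))) = 1 + depth(f1(f2(q, q, q), f1(q, q, q), f2(q, q, q))) = 1 + 2 = 3
depth(f2(q, q, f2(q, q, q))) = 1 + max(0, 0, 1) = 2
depth(f3(f3(q))) = 1 + depth(f3(q)) = 1 + 1 = 2
depth(f2(f2(q, q, f2(q, q, q)), f3(f3(q)), f3(f3(q)))) = 1 + max(2, 2, 2) = 3
depth(f1(f1(q, q, q), f3(q), q)) = 1 + max(1, 1, 0) = 2
depth(f2(f1(q, q, q), q, q)) = 1 + max(1, 0, 0) = 2
depth(f1(f2(f2(q, q, f2(q, q, q)), f3(f3(q)), f3(f3(q))), f1(f1(q, q, q), f3(q), q), f2(f1(q, q, q), q, q))) = 1 + max(3, 2, 2) = 4
depth(f1(f3(q), f3(f1(f2(q, q, q), f1(q, q, q), f2(q, q, q))), f1(f2(f2(q, q, f2(q, q, q)), f3(f3(q)), f3(f3(q))), f1(f1(q, q, q), f3(q), q), f2(f1(q, q, q), q, q)))) = 1 + max(1, 3, 4) = 5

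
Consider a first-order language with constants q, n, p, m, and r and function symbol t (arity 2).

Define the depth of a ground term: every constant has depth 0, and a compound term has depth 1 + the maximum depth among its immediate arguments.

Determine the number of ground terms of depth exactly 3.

Write N_k for the number of ground terms of depth ≤ k. A term of depth ≤ k is either a constant or a function symbol applied to arguments of depth ≤ k−1, so N_k = 5 + N_{k-1}^2.
N_0 = 5
N_1 = 5 + 5^2 = 30
N_2 = 5 + 30^2 = 905
N_3 = 5 + 905^2 = 819030
Terms of depth exactly 3: N_3 − N_2 = 819030 − 905 = 818125.

818125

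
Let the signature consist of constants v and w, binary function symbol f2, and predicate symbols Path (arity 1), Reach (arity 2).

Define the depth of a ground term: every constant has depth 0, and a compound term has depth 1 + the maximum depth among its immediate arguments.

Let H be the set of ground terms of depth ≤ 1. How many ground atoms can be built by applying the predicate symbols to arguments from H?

42

First count ground terms of depth ≤ 1.
Write N_k for the number of ground terms of depth ≤ k. A term of depth ≤ k is either a constant or a function symbol applied to arguments of depth ≤ k−1, so N_k = 2 + N_{k-1}^2.
N_0 = 2
N_1 = 2 + 2^2 = 6
Explicitly: v, w, f2(v, v), f2(v, w), f2(w, v), f2(w, w).
So |H| = 6.
A ground atom is a predicate applied to a tuple of terms from H, so the count is the sum over predicates of |H|^arity:
  Path: 6;  Reach: 6^2 = 36
Total ground atoms: 6 + 36 = 42.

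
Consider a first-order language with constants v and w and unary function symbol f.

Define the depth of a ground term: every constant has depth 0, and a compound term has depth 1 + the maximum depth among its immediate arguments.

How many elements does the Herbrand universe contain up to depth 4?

Write N_k for the number of ground terms of depth ≤ k. A term of depth ≤ k is either a constant or a function symbol applied to arguments of depth ≤ k−1, so N_k = 2 + N_{k-1}.
N_0 = 2
N_1 = 2 + 2 = 4
N_2 = 2 + 4 = 6
N_3 = 2 + 6 = 8
N_4 = 2 + 8 = 10

10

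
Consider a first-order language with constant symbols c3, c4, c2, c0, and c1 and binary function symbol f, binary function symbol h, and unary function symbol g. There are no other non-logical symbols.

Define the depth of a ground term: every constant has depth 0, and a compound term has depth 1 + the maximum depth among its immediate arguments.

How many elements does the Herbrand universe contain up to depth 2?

7265

Let N_k = |{terms of depth ≤ k}|. Then N_0 = 5 and N_k = 5 + N_{k-1}^2 + N_{k-1}^2 + N_{k-1} for k ≥ 1 (one summand per function symbol, arity giving the exponent).
N_0 = 5
N_1 = 5 + 5^2 + 5^2 + 5 = 60
N_2 = 5 + 60^2 + 60^2 + 60 = 7265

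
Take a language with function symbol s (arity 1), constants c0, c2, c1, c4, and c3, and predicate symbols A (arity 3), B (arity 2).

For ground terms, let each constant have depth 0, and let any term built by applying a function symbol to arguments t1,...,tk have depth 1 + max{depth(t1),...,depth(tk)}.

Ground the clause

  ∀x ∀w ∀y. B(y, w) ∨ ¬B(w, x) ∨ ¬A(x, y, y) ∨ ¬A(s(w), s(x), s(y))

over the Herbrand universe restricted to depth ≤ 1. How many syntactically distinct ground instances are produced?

1000

Ground terms of depth ≤ 1:
  Write N_k for the number of ground terms of depth ≤ k. A term of depth ≤ k is either a constant or a function symbol applied to arguments of depth ≤ k−1, so N_k = 5 + N_{k-1}.
  N_0 = 5
  N_1 = 5 + 5 = 10
  Explicitly: c0, c2, c1, c4, c3, s(c0), s(c2), s(c1), s(c4), s(c3).
So there are 10 ground terms available for substitution.
Each of x, w, y ranges independently over the available ground terms, and distinct assignments produce distinct instances.
Number of ground instances = 10^3 = 1000.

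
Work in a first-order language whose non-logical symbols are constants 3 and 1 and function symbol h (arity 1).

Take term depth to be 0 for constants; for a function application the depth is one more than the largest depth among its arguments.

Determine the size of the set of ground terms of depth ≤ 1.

Let N_k count ground terms of depth at most k. Each non-constant term of depth ≤ k is some function symbol applied to depth-≤(k−1) arguments, giving N_k = 2 + N_{k-1}.
N_0 = 2
N_1 = 2 + 2 = 4
Explicitly: 3, 1, h(3), h(1).

4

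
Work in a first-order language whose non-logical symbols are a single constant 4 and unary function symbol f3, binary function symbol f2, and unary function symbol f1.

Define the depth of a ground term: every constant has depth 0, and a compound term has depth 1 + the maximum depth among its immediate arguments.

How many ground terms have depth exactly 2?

Let N_k count ground terms of depth at most k. Each non-constant term of depth ≤ k is some function symbol applied to depth-≤(k−1) arguments, giving N_k = 1 + N_{k-1} + N_{k-1}^2 + N_{k-1}.
N_0 = 1
N_1 = 1 + 1 + 1^2 + 1 = 4
N_2 = 1 + 4 + 4^2 + 4 = 25
Terms of depth exactly 2: N_2 − N_1 = 25 − 4 = 21.

21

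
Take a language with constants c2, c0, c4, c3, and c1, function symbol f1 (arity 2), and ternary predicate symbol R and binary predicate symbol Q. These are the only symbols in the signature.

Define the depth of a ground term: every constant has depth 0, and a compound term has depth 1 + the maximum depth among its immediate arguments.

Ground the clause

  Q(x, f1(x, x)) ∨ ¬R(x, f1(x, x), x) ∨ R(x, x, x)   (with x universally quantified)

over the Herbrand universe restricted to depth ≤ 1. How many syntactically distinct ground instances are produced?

30

Ground terms of depth ≤ 1:
  Let N_k = |{terms of depth ≤ k}|. Then N_0 = 5 and N_k = 5 + N_{k-1}^2 for k ≥ 1 (one summand per function symbol, arity giving the exponent).
  N_0 = 5
  N_1 = 5 + 5^2 = 30
So there are 30 ground terms available for substitution.
The body mentions the single quantified variable x; since ground terms form a free algebra, no two substitutions collapse to the same formula.
Number of ground instances = 30.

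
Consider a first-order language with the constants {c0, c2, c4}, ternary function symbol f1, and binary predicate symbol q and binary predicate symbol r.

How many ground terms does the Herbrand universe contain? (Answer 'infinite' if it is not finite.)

infinite

The signature has at least one function symbol (f1, arity 3) and at least one constant (c0).
Iterating f1 gives infinitely many distinct ground terms: c0, f1(c0, c0, c0), f1(f1(c0, c0, c0), f1(c0, c0, c0), f1(c0, c0, c0)), ...
So the Herbrand universe is infinite.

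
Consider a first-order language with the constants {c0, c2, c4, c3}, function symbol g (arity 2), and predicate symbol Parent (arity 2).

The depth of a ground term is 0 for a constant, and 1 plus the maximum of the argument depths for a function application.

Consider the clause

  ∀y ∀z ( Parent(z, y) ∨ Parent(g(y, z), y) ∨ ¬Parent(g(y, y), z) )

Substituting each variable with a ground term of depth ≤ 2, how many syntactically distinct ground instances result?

Ground terms of depth ≤ 2:
  Count level by level. With function symbols g/2, the terms of depth ≤ k are the 4 constants together with each function applied to depth-≤(k−1) tuples, so N_k = 4 + N_{k-1}^2.
  N_0 = 4
  N_1 = 4 + 4^2 = 20
  N_2 = 4 + 20^2 = 404
So there are 404 ground terms available for substitution.
The clause has 2 distinct variables (y, z), each appearing in the body. In the free term algebra distinct substitutions yield syntactically distinct ground instances.
Number of ground instances = 404^2 = 163216.

163216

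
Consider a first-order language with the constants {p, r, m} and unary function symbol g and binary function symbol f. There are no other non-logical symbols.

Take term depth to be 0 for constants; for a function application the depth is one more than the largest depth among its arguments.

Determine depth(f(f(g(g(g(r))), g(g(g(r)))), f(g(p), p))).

depth(g(r)) = 1 + depth(r) = 1 + 0 = 1
depth(g(g(r))) = 1 + depth(g(r)) = 1 + 1 = 2
depth(g(g(g(r)))) = 1 + depth(g(g(r))) = 1 + 2 = 3
depth(f(g(g(g(r))), g(g(g(r))))) = 1 + max(3, 3) = 4
depth(g(p)) = 1 + depth(p) = 1 + 0 = 1
depth(f(g(p), p)) = 1 + max(1, 0) = 2
depth(f(f(g(g(g(r))), g(g(g(r)))), f(g(p), p))) = 1 + max(4, 2) = 5

5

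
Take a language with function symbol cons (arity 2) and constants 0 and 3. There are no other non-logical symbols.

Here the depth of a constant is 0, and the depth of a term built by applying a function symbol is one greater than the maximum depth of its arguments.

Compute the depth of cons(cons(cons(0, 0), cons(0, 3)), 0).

3

depth(cons(0, 0)) = 1 + max(0, 0) = 1
depth(cons(0, 3)) = 1 + max(0, 0) = 1
depth(cons(cons(0, 0), cons(0, 3))) = 1 + max(1, 1) = 2
depth(cons(cons(cons(0, 0), cons(0, 3)), 0)) = 1 + max(2, 0) = 3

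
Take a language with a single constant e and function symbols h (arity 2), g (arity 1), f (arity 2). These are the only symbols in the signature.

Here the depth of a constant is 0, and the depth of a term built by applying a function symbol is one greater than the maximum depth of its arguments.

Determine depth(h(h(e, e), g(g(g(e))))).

depth(h(e, e)) = 1 + max(0, 0) = 1
depth(g(e)) = 1 + depth(e) = 1 + 0 = 1
depth(g(g(e))) = 1 + depth(g(e)) = 1 + 1 = 2
depth(g(g(g(e)))) = 1 + depth(g(g(e))) = 1 + 2 = 3
depth(h(h(e, e), g(g(g(e))))) = 1 + max(1, 3) = 4

4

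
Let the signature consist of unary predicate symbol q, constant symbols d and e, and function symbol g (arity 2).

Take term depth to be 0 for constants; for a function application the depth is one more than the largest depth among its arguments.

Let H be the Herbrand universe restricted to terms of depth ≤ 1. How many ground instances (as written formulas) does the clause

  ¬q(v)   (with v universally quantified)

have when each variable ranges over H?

6

Ground terms of depth ≤ 1:
  Write N_k for the number of ground terms of depth ≤ k. A term of depth ≤ k is either a constant or a function symbol applied to arguments of depth ≤ k−1, so N_k = 2 + N_{k-1}^2.
  N_0 = 2
  N_1 = 2 + 2^2 = 6
  Explicitly: d, e, g(d, d), g(d, e), g(e, d), g(e, e).
So there are 6 ground terms available for substitution.
The clause has 1 distinct variable (v), which appears in the body. In the free term algebra distinct substitutions yield syntactically distinct ground instances.
Number of ground instances = 6.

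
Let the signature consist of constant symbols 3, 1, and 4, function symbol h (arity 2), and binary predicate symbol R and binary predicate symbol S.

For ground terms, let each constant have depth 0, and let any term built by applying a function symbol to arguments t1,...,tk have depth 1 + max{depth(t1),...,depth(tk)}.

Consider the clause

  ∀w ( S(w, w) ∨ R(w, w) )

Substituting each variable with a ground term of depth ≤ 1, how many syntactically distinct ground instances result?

12

Ground terms of depth ≤ 1:
  Let N_k = |{terms of depth ≤ k}|. Then N_0 = 3 and N_k = 3 + N_{k-1}^2 for k ≥ 1 (one summand per function symbol, arity giving the exponent).
  N_0 = 3
  N_1 = 3 + 3^2 = 12
  Explicitly: 3, 1, 4, h(3, 3), h(3, 1), h(3, 4), h(1, 3), h(1, 1), h(1, 4), h(4, 3), h(4, 1), h(4, 4).
So there are 12 ground terms available for substitution.
The variable w ranges independently over the available ground terms, and distinct assignments produce distinct instances.
Number of ground instances = 12.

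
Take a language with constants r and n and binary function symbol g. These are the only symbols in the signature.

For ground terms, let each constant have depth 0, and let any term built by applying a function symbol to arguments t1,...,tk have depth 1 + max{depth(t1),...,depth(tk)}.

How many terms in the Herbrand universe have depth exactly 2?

32

Let N_k = |{terms of depth ≤ k}|. Then N_0 = 2 and N_k = 2 + N_{k-1}^2 for k ≥ 1 (one summand per function symbol, arity giving the exponent).
N_0 = 2
N_1 = 2 + 2^2 = 6
N_2 = 2 + 6^2 = 38
Terms of depth exactly 2: N_2 − N_1 = 38 − 6 = 32.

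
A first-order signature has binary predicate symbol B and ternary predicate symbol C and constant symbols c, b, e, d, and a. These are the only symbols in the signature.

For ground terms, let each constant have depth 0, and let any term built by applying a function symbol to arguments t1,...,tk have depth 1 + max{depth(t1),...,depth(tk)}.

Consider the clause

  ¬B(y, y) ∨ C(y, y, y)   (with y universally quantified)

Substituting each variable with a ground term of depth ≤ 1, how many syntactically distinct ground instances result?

5

Ground terms of depth ≤ 1:
  With no function symbols every ground term is a constant, so there are exactly 5 ground terms at every depth bound.
  N_0 = 5
  N_1 = 5
  Explicitly: c, b, e, d, a.
So there are 5 ground terms available for substitution.
The variable y ranges independently over the available ground terms, and distinct assignments produce distinct instances.
Number of ground instances = 5.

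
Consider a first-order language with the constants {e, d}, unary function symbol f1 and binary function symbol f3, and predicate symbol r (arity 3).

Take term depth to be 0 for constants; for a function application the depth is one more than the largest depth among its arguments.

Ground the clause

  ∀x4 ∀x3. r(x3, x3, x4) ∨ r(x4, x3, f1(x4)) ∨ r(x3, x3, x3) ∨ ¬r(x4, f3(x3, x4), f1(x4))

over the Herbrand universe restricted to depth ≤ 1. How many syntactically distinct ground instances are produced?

Ground terms of depth ≤ 1:
  Write N_k for the number of ground terms of depth ≤ k. A term of depth ≤ k is either a constant or a function symbol applied to arguments of depth ≤ k−1, so N_k = 2 + N_{k-1} + N_{k-1}^2.
  N_0 = 2
  N_1 = 2 + 2 + 2^2 = 8
  Explicitly: e, d, f1(e), f1(d), f3(e, e), f3(e, d), f3(d, e), f3(d, d).
So there are 8 ground terms available for substitution.
The clause has 2 distinct variables (x4, x3), each appearing in the body. In the free term algebra distinct substitutions yield syntactically distinct ground instances.
Number of ground instances = 8^2 = 64.

64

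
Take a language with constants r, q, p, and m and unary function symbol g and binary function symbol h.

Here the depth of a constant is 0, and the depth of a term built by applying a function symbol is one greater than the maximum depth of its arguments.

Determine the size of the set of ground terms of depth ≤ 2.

Let N_k count ground terms of depth at most k. Each non-constant term of depth ≤ k is some function symbol applied to depth-≤(k−1) arguments, giving N_k = 4 + N_{k-1} + N_{k-1}^2.
N_0 = 4
N_1 = 4 + 4 + 4^2 = 24
N_2 = 4 + 24 + 24^2 = 604

604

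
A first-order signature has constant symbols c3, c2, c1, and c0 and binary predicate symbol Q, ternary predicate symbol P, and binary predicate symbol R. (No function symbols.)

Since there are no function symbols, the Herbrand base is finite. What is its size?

96

With no function symbols, the Herbrand universe is just the 4 constants.
Ground atoms per predicate: Q: 4^2 = 16, P: 4^3 = 64, R: 4^2 = 16.
Herbrand base size = 16 + 64 + 16 = 96.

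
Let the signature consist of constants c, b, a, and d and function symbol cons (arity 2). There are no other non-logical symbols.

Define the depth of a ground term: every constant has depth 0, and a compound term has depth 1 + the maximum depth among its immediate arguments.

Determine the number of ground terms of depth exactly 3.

If N_k denotes the number of depth-≤k ground terms, the 4 constants give N_0 = 4, and each function symbol of arity r contributes N_{k-1}^r new terms at level k: N_k = 4 + N_{k-1}^2.
N_0 = 4
N_1 = 4 + 4^2 = 20
N_2 = 4 + 20^2 = 404
N_3 = 4 + 404^2 = 163220
Terms of depth exactly 3: N_3 − N_2 = 163220 − 404 = 162816.

162816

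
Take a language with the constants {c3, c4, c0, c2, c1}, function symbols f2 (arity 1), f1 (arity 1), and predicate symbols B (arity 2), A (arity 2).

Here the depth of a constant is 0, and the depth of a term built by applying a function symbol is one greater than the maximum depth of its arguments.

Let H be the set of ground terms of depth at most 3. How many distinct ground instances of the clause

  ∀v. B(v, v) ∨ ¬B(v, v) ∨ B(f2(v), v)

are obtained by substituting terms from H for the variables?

Ground terms of depth ≤ 3:
  Write N_k for the number of ground terms of depth ≤ k. A term of depth ≤ k is either a constant or a function symbol applied to arguments of depth ≤ k−1, so N_k = 5 + N_{k-1} + N_{k-1}.
  N_0 = 5
  N_1 = 5 + 5 + 5 = 15
  N_2 = 5 + 15 + 15 = 35
  N_3 = 5 + 35 + 35 = 75
So there are 75 ground terms available for substitution.
The clause has 1 distinct variable (v), which appears in the body. In the free term algebra distinct substitutions yield syntactically distinct ground instances.
Number of ground instances = 75.

75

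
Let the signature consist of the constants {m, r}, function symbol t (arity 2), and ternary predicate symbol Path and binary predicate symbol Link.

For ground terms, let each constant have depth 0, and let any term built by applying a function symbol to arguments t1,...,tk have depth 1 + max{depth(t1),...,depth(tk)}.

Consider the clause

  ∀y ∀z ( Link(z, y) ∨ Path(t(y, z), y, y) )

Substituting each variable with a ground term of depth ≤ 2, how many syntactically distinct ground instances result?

1444

Ground terms of depth ≤ 2:
  Write N_k for the number of ground terms of depth ≤ k. A term of depth ≤ k is either a constant or a function symbol applied to arguments of depth ≤ k−1, so N_k = 2 + N_{k-1}^2.
  N_0 = 2
  N_1 = 2 + 2^2 = 6
  N_2 = 2 + 6^2 = 38
So there are 38 ground terms available for substitution.
The clause has 2 distinct variables (y, z), each appearing in the body. In the free term algebra distinct substitutions yield syntactically distinct ground instances.
Number of ground instances = 38^2 = 1444.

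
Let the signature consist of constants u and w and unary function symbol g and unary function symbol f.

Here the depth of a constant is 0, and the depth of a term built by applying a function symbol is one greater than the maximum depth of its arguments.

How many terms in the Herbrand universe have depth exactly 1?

4

Let N_k = |{terms of depth ≤ k}|. Then N_0 = 2 and N_k = 2 + N_{k-1} + N_{k-1} for k ≥ 1 (one summand per function symbol, arity giving the exponent).
N_0 = 2
N_1 = 2 + 2 + 2 = 6
Terms of depth exactly 1: N_1 − N_0 = 6 − 2 = 4.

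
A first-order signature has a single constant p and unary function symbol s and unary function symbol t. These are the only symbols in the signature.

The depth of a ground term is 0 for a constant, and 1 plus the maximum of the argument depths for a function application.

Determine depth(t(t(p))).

2

depth(t(p)) = 1 + depth(p) = 1 + 0 = 1
depth(t(t(p))) = 1 + depth(t(p)) = 1 + 1 = 2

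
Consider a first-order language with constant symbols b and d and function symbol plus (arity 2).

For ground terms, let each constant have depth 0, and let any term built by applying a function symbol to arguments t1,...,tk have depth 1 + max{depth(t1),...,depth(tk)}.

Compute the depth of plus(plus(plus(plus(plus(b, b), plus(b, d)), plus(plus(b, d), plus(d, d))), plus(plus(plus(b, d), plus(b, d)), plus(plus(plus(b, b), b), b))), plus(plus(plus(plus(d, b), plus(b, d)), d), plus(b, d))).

depth(plus(b, b)) = 1 + max(0, 0) = 1
depth(plus(b, d)) = 1 + max(0, 0) = 1
depth(plus(plus(b, b), plus(b, d))) = 1 + max(1, 1) = 2
depth(plus(d, d)) = 1 + max(0, 0) = 1
depth(plus(plus(b, d), plus(d, d))) = 1 + max(1, 1) = 2
depth(plus(plus(plus(b, b), plus(b, d)), plus(plus(b, d), plus(d, d)))) = 1 + max(2, 2) = 3
depth(plus(plus(b, d), plus(b, d))) = 1 + max(1, 1) = 2
depth(plus(plus(b, b), b)) = 1 + max(1, 0) = 2
depth(plus(plus(plus(b, b), b), b)) = 1 + max(2, 0) = 3
depth(plus(plus(plus(b, d), plus(b, d)), plus(plus(plus(b, b), b), b))) = 1 + max(2, 3) = 4
depth(plus(plus(plus(plus(b, b), plus(b, d)), plus(plus(b, d), plus(d, d))), plus(plus(plus(b, d), plus(b, d)), plus(plus(plus(b, b), b), b)))) = 1 + max(3, 4) = 5
depth(plus(d, b)) = 1 + max(0, 0) = 1
depth(plus(plus(d, b), plus(b, d))) = 1 + max(1, 1) = 2
depth(plus(plus(plus(d, b), plus(b, d)), d)) = 1 + max(2, 0) = 3
depth(plus(plus(plus(plus(d, b), plus(b, d)), d), plus(b, d))) = 1 + max(3, 1) = 4
depth(plus(plus(plus(plus(plus(b, b), plus(b, d)), plus(plus(b, d), plus(d, d))), plus(plus(plus(b, d), plus(b, d)), plus(plus(plus(b, b), b), b))), plus(plus(plus(plus(d, b), plus(b, d)), d), plus(b, d)))) = 1 + max(5, 4) = 6

6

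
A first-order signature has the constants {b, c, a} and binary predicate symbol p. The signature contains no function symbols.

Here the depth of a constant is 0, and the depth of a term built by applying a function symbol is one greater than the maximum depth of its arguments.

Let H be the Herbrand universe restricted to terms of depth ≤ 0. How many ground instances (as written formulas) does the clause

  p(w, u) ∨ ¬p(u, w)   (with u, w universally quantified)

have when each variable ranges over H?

Ground terms of depth ≤ 0:
  With no function symbols every ground term is a constant, so there are exactly 3 ground terms at every depth bound.
  N_0 = 3
  Explicitly: b, c, a.
So there are 3 ground terms available for substitution.
Each of u, w ranges independently over the available ground terms, and distinct assignments produce distinct instances.
Number of ground instances = 3^2 = 9.

9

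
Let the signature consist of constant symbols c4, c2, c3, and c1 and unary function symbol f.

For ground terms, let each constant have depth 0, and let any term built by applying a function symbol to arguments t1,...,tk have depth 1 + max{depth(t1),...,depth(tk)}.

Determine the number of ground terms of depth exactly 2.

4

Write N_k for the number of ground terms of depth ≤ k. A term of depth ≤ k is either a constant or a function symbol applied to arguments of depth ≤ k−1, so N_k = 4 + N_{k-1}.
N_0 = 4
N_1 = 4 + 4 = 8
N_2 = 4 + 8 = 12
Terms of depth exactly 2: N_2 − N_1 = 12 − 8 = 4.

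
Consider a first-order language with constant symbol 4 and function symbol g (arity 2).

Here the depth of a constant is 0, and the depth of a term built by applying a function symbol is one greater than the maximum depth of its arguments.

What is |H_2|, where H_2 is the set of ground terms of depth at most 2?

Count level by level. With function symbols g/2, the terms of depth ≤ k are the 1 constant together with each function applied to depth-≤(k−1) tuples, so N_k = 1 + N_{k-1}^2.
N_0 = 1
N_1 = 1 + 1^2 = 2
N_2 = 1 + 2^2 = 5

5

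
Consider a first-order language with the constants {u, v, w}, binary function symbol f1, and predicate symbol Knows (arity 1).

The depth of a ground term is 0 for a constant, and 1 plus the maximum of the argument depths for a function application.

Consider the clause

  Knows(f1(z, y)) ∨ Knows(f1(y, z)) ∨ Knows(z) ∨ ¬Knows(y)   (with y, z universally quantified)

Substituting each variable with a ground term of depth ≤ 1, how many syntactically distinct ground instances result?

Ground terms of depth ≤ 1:
  Let N_k = |{terms of depth ≤ k}|. Then N_0 = 3 and N_k = 3 + N_{k-1}^2 for k ≥ 1 (one summand per function symbol, arity giving the exponent).
  N_0 = 3
  N_1 = 3 + 3^2 = 12
  Explicitly: u, v, w, f1(u, u), f1(u, v), f1(u, w), f1(v, u), f1(v, v), f1(v, w), f1(w, u), f1(w, v), f1(w, w).
So there are 12 ground terms available for substitution.
There are 2 variables to instantiate (y, z), each occurring in at least one literal, so different choices give different ground instances.
Number of ground instances = 12^2 = 144.

144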